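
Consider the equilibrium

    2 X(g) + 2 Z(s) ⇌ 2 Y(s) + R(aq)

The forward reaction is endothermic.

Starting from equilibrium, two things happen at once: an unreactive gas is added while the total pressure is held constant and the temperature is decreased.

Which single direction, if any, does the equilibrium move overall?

Adding inert gas at constant total pressure expands the volume and lowers every reacting partial pressure. With Δn_gas = 0 − 2 = -2, Q moves away from K toward the side with fewer gas moles, so the system shifts toward the side with more gas moles — to the left.
The forward reaction is endothermic. Lowering T favours the exothermic direction — shift to the left.
All effects act in the same direction — net shift to the left.

left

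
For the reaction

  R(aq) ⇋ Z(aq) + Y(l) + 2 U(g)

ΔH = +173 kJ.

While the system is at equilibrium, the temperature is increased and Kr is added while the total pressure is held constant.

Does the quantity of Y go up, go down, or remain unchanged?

The forward reaction is endothermic. Raising T favours the endothermic direction — shift to the right.
Adding inert gas at constant total pressure expands the volume and lowers every reacting partial pressure. With Δn_gas = 2 − 0 = +2, Q moves away from K toward the side with fewer gas moles, so the system shifts toward the side with more gas moles — to the right.
The net shift is to the right. Y is a product, so its amount increases.

increases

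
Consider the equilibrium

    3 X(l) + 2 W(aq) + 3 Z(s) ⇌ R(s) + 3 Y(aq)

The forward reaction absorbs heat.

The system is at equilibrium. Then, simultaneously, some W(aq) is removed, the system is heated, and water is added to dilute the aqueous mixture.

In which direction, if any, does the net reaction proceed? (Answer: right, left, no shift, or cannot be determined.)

Removing W (aq), a reactant, drives the reaction to the left.
The forward reaction is endothermic. Raising T favours the endothermic direction — shift to the right.
Dilution lowers every aqueous concentration by the same factor. Δn_aq = 3 − 2 = +1, so the system shifts toward the side with more dissolved moles — to the right.
The individual effects push in opposite directions; without quantitative information the net direction cannot be determined.

cannot be determined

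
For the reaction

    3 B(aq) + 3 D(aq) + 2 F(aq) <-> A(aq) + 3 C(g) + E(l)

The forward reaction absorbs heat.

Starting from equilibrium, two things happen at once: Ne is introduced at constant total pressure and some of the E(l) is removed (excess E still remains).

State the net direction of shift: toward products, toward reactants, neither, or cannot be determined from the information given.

Adding inert gas at constant total pressure expands the volume and lowers every reacting partial pressure. With Δn_gas = 3 − 0 = +3, Q moves away from K toward the side with fewer gas moles, so the system shifts toward the side with more gas moles — to the right.
E is a pure liquid; its activity is 1 regardless of amount, so Q is unaffected — no shift from this change.
Only the nonzero effect(s) matter; the net shift is to the right.

right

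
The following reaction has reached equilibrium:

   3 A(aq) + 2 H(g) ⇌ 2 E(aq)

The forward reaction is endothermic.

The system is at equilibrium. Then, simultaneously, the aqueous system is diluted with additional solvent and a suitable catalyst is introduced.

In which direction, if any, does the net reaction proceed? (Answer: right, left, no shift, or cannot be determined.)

Dilution lowers every aqueous concentration by the same factor. Δn_aq = 2 − 3 = -1, so the system shifts toward the side with more dissolved moles — to the left.
A catalyst speeds both forward and reverse rates equally; it changes neither Q nor K — no shift from this change.
Only the nonzero effect(s) matter; the net shift is to the left.

left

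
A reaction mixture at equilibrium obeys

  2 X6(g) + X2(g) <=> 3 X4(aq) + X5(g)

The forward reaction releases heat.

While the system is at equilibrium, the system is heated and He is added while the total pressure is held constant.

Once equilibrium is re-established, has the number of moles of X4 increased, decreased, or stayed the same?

The forward reaction is exothermic. Raising T favours the endothermic direction — shift to the left.
Adding inert gas at constant total pressure expands the volume and lowers every reacting partial pressure. With Δn_gas = 1 − 3 = -2, Q moves away from K toward the side with fewer gas moles, so the system shifts toward the side with more gas moles — to the left.
The net shift is to the left. X4 is a product, so its amount decreases.

decreases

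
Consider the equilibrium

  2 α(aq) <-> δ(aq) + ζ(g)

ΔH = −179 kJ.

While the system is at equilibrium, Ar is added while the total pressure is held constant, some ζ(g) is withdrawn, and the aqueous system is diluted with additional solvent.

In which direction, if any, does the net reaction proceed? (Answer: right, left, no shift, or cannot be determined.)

Adding inert gas at constant total pressure expands the volume and lowers every reacting partial pressure. With Δn_gas = 1 − 0 = +1, Q moves away from K toward the side with fewer gas moles, so the system shifts toward the side with more gas moles — to the right.
Removing ζ (g), a product, drives the reaction to the right.
Dilution lowers every aqueous concentration by the same factor. Δn_aq = 1 − 2 = -1, so the system shifts toward the side with more dissolved moles — to the left.
The individual effects push in opposite directions; without quantitative information the net direction cannot be determined.

cannot be determined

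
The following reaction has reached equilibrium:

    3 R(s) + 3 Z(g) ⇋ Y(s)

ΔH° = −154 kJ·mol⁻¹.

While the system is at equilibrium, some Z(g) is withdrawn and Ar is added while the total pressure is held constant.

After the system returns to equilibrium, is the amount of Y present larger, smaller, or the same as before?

Removing Z (g), a reactant, drives the reaction to the left.
Adding inert gas at constant total pressure expands the volume and lowers every reacting partial pressure. With Δn_gas = 0 − 3 = -3, Q moves away from K toward the side with fewer gas moles, so the system shifts toward the side with more gas moles — to the left.
The net shift is to the left. Y is a product, so its amount decreases.

decreases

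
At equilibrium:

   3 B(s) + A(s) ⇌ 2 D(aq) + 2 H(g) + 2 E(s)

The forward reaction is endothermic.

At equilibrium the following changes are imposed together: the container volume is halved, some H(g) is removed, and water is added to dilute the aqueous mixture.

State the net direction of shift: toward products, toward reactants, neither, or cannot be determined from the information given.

Gas moles: reactants 0, products 2 (Δn_gas = +2). Compression shifts the system toward the side with fewer moles of gas — to the left.
Removing H (g), a product, drives the reaction to the right.
Dilution lowers every aqueous concentration by the same factor. Δn_aq = 2 − 0 = +2, so the system shifts toward the side with more dissolved moles — to the right.
The individual effects push in opposite directions; without quantitative information the net direction cannot be determined.

cannot be determined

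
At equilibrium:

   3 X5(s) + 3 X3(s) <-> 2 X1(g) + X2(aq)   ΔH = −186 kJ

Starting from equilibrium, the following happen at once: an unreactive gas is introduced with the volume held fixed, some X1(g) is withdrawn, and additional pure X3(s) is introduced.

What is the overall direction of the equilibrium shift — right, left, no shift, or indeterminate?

right

At constant volume, adding an inert gas leaves every reacting species' partial pressure unchanged, so Q is unchanged — no shift from this change.
Removing X1 (g), a product, drives the reaction to the right.
X3 is a pure solid; its activity is 1 regardless of amount, so Q is unaffected — no shift from this change.
Only the nonzero effect(s) matter; the net shift is to the right.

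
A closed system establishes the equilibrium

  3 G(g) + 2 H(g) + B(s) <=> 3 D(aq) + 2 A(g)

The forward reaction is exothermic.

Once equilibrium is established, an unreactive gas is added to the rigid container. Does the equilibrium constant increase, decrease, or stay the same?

unchanged

The equilibrium constant depends only on temperature. This perturbation changes neither the position of equilibrium nor K.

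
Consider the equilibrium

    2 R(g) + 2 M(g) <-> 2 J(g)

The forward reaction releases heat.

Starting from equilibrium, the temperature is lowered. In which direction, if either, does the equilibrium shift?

The forward reaction is exothermic. Lowering T favours the exothermic direction — shift to the right.

right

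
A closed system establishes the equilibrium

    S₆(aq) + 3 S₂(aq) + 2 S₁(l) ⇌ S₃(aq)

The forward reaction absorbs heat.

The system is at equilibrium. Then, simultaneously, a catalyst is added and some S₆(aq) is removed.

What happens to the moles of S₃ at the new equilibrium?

A catalyst speeds both forward and reverse rates equally; it changes neither Q nor K — no shift from this change.
Removing S₆ (aq), a reactant, drives the reaction to the left.
The net shift is to the left. S₃ is a product, so its amount decreases.

decreases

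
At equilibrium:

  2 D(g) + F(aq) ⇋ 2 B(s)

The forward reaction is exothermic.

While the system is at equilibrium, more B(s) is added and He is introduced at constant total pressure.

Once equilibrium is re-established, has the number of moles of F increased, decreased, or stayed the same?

increases

B is a pure solid; its activity is 1 regardless of amount, so Q is unaffected — no shift from this change.
Adding inert gas at constant total pressure expands the volume and lowers every reacting partial pressure. With Δn_gas = 0 − 2 = -2, Q moves away from K toward the side with fewer gas moles, so the system shifts toward the side with more gas moles — to the left.
The net shift is to the left. F is a reactant, so its amount increases.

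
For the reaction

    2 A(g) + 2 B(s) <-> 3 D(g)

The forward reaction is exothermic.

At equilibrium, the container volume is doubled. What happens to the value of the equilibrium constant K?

unchanged

The equilibrium constant depends only on temperature. This perturbation may move the position of equilibrium, but since T is unchanged, K itself is unchanged.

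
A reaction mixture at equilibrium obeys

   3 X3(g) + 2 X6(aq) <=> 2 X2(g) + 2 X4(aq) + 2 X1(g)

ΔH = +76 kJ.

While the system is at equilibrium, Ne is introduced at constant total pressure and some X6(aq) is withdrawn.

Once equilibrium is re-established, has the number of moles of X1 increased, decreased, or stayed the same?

cannot be determined

Adding inert gas at constant total pressure expands the volume and lowers every reacting partial pressure. With Δn_gas = 4 − 3 = +1, Q moves away from K toward the side with fewer gas moles, so the system shifts toward the side with more gas moles — to the right.
Removing X6 (aq), a reactant, drives the reaction to the left.
The two effects oppose each other, so the net shift — and hence the change in X1 — cannot be determined from the given information.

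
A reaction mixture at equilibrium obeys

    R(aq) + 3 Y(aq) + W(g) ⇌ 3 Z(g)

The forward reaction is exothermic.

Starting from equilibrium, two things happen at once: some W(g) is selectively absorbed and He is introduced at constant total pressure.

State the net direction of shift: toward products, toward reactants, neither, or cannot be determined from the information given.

Removing W (g), a reactant, drives the reaction to the left.
Adding inert gas at constant total pressure expands the volume and lowers every reacting partial pressure. With Δn_gas = 3 − 1 = +2, Q moves away from K toward the side with fewer gas moles, so the system shifts toward the side with more gas moles — to the right.
The individual effects push in opposite directions; without quantitative information the net direction cannot be determined.

cannot be determined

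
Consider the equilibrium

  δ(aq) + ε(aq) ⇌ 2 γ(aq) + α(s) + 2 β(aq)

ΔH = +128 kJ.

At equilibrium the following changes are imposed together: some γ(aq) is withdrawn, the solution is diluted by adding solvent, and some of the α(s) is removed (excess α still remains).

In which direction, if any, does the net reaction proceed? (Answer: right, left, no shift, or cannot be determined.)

right

Removing γ (aq), a product, drives the reaction to the right.
Dilution lowers every aqueous concentration by the same factor. Δn_aq = 4 − 2 = +2, so the system shifts toward the side with more dissolved moles — to the right.
α is a pure solid; its activity is 1 regardless of amount, so Q is unaffected — no shift from this change.
Only the nonzero effect(s) matter; the net shift is to the right.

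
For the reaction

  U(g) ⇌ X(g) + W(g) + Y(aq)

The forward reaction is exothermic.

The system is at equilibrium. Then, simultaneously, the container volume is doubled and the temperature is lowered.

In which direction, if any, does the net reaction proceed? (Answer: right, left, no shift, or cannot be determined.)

Gas moles: reactants 1, products 2 (Δn_gas = +1). Expansion shifts the system toward the side with more moles of gas — to the right.
The forward reaction is exothermic. Lowering T favours the exothermic direction — shift to the right.
All effects act in the same direction — net shift to the right.

right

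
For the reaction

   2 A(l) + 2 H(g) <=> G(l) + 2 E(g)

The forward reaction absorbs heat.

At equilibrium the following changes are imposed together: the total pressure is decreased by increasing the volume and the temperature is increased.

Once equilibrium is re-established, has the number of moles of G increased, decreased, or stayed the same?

Gas moles: reactants 2, products 2. Δn_gas = 0, so a volume change leaves Q equal to K — no shift from this change.
The forward reaction is endothermic. Raising T favours the endothermic direction — shift to the right.
The net shift is to the right. G is a product, so its amount increases.

increases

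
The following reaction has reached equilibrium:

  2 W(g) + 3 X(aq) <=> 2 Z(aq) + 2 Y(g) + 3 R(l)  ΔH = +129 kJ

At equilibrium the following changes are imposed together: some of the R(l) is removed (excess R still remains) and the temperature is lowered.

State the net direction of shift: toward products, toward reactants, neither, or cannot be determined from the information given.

R is a pure liquid; its activity is 1 regardless of amount, so Q is unaffected — no shift from this change.
The forward reaction is endothermic. Lowering T favours the exothermic direction — shift to the left.
Only the nonzero effect(s) matter; the net shift is to the left.

left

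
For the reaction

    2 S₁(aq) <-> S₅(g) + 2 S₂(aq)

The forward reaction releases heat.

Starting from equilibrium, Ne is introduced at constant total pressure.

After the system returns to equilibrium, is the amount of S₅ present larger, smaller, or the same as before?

increases

Adding inert gas at constant total pressure expands the volume and lowers every reacting partial pressure. With Δn_gas = 1 − 0 = +1, Q moves away from K toward the side with fewer gas moles, so the system shifts toward the side with more gas moles — to the right.
The net shift is to the right. S₅ is a product, so its amount increases.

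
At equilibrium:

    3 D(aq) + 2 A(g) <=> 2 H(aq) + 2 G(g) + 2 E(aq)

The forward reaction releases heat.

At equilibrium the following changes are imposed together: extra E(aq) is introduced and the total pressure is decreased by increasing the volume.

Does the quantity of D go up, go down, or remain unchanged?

Adding E (aq), a product, drives the reaction to the left.
Gas moles: reactants 2, products 2. Δn_gas = 0, so a volume change leaves Q equal to K — no shift from this change.
The net shift is to the left. D is a reactant, so its amount increases.

increases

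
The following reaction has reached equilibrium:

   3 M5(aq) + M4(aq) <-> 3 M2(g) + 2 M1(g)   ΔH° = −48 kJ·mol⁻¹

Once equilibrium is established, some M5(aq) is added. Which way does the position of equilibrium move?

Adding M5 (aq), a reactant, drives the reaction to the right.

right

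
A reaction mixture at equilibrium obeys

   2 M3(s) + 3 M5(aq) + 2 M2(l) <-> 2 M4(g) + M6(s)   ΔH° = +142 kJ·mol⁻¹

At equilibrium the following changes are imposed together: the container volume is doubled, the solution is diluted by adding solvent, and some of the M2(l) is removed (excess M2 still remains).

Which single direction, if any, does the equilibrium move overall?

cannot be determined

Gas moles: reactants 0, products 2 (Δn_gas = +2). Expansion shifts the system toward the side with more moles of gas — to the right.
Dilution lowers every aqueous concentration by the same factor. Δn_aq = 0 − 3 = -3, so the system shifts toward the side with more dissolved moles — to the left.
M2 is a pure liquid; its activity is 1 regardless of amount, so Q is unaffected — no shift from this change.
The individual effects push in opposite directions; without quantitative information the net direction cannot be determined.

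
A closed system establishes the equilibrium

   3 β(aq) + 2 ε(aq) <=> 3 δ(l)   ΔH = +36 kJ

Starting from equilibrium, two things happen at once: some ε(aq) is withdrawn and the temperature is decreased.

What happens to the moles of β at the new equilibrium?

Removing ε (aq), a reactant, drives the reaction to the left.
The forward reaction is endothermic. Lowering T favours the exothermic direction — shift to the left.
The net shift is to the left. β is a reactant, so its amount increases.

increases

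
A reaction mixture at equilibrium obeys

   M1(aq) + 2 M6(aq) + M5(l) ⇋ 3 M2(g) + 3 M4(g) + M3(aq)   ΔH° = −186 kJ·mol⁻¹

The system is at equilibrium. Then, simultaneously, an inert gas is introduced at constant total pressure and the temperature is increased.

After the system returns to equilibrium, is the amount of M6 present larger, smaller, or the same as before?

cannot be determined

Adding inert gas at constant total pressure expands the volume and lowers every reacting partial pressure. With Δn_gas = 6 − 0 = +6, Q moves away from K toward the side with fewer gas moles, so the system shifts toward the side with more gas moles — to the right.
The forward reaction is exothermic. Raising T favours the endothermic direction — shift to the left.
The two effects oppose each other, so the net shift — and hence the change in M6 — cannot be determined from the given information.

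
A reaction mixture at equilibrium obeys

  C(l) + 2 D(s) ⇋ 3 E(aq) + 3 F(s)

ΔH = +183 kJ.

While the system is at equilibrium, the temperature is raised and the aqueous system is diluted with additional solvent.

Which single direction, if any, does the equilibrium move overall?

The forward reaction is endothermic. Raising T favours the endothermic direction — shift to the right.
Dilution lowers every aqueous concentration by the same factor. Δn_aq = 3 − 0 = +3, so the system shifts toward the side with more dissolved moles — to the right.
All effects act in the same direction — net shift to the right.

right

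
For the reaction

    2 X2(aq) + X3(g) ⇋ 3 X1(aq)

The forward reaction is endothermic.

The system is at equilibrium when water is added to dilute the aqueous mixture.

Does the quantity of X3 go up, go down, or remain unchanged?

decreases

Dilution lowers every aqueous concentration by the same factor. Δn_aq = 3 − 2 = +1, so the system shifts toward the side with more dissolved moles — to the right.
The net shift is to the right. X3 is a reactant, so its amount decreases.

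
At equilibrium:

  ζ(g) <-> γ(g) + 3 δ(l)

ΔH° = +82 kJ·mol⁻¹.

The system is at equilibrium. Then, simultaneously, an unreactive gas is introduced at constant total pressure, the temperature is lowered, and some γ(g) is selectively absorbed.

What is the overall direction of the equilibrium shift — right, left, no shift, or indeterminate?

cannot be determined

Adding inert gas at constant total pressure expands the volume, scaling every reacting partial pressure by the same factor. Δn_gas = 1 − 1 = 0, so Q is unchanged — no shift.
The forward reaction is endothermic. Lowering T favours the exothermic direction — shift to the left.
Removing γ (g), a product, drives the reaction to the right.
The individual effects push in opposite directions; without quantitative information the net direction cannot be determined.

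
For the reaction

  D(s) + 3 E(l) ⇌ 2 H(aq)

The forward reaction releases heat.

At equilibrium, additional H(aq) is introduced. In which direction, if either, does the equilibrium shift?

Adding H (aq), a product, drives the reaction to the left.

left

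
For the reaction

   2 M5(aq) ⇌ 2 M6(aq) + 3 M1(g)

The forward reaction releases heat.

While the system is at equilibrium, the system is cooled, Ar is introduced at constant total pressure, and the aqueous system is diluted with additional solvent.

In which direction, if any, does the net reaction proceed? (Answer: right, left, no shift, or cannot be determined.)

right

The forward reaction is exothermic. Lowering T favours the exothermic direction — shift to the right.
Adding inert gas at constant total pressure expands the volume and lowers every reacting partial pressure. With Δn_gas = 3 − 0 = +3, Q moves away from K toward the side with fewer gas moles, so the system shifts toward the side with more gas moles — to the right.
Dilution scales every aqueous concentration by the same factor. Δn_aq = 2 − 2 = 0, so Q is unchanged — no shift.
Only the nonzero effect(s) matter; the net shift is to the right.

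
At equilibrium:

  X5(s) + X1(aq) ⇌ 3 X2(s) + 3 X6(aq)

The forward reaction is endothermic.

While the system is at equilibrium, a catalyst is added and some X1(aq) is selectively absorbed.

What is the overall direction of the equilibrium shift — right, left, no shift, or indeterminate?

left

A catalyst speeds both forward and reverse rates equally; it changes neither Q nor K — no shift from this change.
Removing X1 (aq), a reactant, drives the reaction to the left.
Only the nonzero effect(s) matter; the net shift is to the left.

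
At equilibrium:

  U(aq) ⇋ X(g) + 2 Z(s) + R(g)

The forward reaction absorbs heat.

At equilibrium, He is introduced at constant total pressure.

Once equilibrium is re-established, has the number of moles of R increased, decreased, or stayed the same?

increases

Adding inert gas at constant total pressure expands the volume and lowers every reacting partial pressure. With Δn_gas = 2 − 0 = +2, Q moves away from K toward the side with fewer gas moles, so the system shifts toward the side with more gas moles — to the right.
The net shift is to the right. R is a product, so its amount increases.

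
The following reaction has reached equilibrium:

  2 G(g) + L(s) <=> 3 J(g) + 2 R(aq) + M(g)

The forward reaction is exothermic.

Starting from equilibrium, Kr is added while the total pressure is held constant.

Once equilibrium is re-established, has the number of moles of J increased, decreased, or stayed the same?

increases

Adding inert gas at constant total pressure expands the volume and lowers every reacting partial pressure. With Δn_gas = 4 − 2 = +2, Q moves away from K toward the side with fewer gas moles, so the system shifts toward the side with more gas moles — to the right.
The net shift is to the right. J is a product, so its amount increases.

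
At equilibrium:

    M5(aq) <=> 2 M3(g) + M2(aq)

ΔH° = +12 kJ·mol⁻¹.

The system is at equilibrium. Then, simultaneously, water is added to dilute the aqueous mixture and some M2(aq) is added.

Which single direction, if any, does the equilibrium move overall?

left

Dilution scales every aqueous concentration by the same factor. Δn_aq = 1 − 1 = 0, so Q is unchanged — no shift.
Adding M2 (aq), a product, drives the reaction to the left.
Only the nonzero effect(s) matter; the net shift is to the left.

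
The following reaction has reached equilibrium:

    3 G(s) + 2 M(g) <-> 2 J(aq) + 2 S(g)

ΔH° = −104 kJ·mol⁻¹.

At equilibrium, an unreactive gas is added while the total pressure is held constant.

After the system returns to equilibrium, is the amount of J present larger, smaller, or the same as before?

unchanged

Adding inert gas at constant total pressure expands the volume, scaling every reacting partial pressure by the same factor. Δn_gas = 2 − 2 = 0, so Q is unchanged — no shift.
No net shift occurs, so the amount of J is unchanged.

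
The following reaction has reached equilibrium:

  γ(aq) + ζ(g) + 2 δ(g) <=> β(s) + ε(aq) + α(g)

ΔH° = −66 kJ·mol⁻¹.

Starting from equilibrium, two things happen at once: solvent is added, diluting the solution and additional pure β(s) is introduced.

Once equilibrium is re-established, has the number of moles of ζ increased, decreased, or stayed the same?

unchanged

Dilution scales every aqueous concentration by the same factor. Δn_aq = 1 − 1 = 0, so Q is unchanged — no shift.
β is a pure solid; its activity is 1 regardless of amount, so Q is unaffected — no shift from this change.
No net shift occurs, so the amount of ζ is unchanged.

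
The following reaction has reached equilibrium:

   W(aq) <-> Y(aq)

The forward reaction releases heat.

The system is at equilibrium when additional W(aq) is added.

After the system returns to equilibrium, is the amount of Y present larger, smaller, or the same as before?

increases

Adding W (aq), a reactant, drives the reaction to the right.
The net shift is to the right. Y is a product, so its amount increases.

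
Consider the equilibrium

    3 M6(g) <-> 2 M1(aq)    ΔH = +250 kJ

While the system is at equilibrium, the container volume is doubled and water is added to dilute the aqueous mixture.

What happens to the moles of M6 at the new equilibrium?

Gas moles: reactants 3, products 0 (Δn_gas = -3). Expansion shifts the system toward the side with more moles of gas — to the left.
Dilution lowers every aqueous concentration by the same factor. Δn_aq = 2 − 0 = +2, so the system shifts toward the side with more dissolved moles — to the right.
The two effects oppose each other, so the net shift — and hence the change in M6 — cannot be determined from the given information.

cannot be determined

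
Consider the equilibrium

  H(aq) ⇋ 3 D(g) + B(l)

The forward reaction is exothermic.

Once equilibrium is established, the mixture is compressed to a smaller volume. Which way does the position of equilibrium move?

Gas moles: reactants 0, products 3 (Δn_gas = +3). Compression shifts the system toward the side with fewer moles of gas — to the left.

left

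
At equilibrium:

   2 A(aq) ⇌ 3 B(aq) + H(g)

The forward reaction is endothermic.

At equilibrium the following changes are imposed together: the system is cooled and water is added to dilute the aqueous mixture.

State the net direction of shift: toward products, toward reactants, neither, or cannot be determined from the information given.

The forward reaction is endothermic. Lowering T favours the exothermic direction — shift to the left.
Dilution lowers every aqueous concentration by the same factor. Δn_aq = 3 − 2 = +1, so the system shifts toward the side with more dissolved moles — to the right.
The individual effects push in opposite directions; without quantitative information the net direction cannot be determined.

cannot be determined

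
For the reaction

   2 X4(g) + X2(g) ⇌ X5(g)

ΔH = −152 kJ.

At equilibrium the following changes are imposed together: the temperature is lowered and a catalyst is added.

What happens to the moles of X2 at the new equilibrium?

The forward reaction is exothermic. Lowering T favours the exothermic direction — shift to the right.
A catalyst speeds both forward and reverse rates equally; it changes neither Q nor K — no shift from this change.
The net shift is to the right. X2 is a reactant, so its amount decreases.

decreases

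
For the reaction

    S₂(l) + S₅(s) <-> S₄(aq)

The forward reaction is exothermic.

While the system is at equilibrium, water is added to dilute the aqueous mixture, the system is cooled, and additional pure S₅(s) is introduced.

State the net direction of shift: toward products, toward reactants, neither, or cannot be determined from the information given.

Dilution lowers every aqueous concentration by the same factor. Δn_aq = 1 − 0 = +1, so the system shifts toward the side with more dissolved moles — to the right.
The forward reaction is exothermic. Lowering T favours the exothermic direction — shift to the right.
S₅ is a pure solid; its activity is 1 regardless of amount, so Q is unaffected — no shift from this change.
Only the nonzero effect(s) matter; the net shift is to the right.

right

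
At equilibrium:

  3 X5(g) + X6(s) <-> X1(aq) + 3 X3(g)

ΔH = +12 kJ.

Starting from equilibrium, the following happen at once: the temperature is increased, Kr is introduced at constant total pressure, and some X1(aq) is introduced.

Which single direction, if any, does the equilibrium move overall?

cannot be determined

The forward reaction is endothermic. Raising T favours the endothermic direction — shift to the right.
Adding inert gas at constant total pressure expands the volume, scaling every reacting partial pressure by the same factor. Δn_gas = 3 − 3 = 0, so Q is unchanged — no shift.
Adding X1 (aq), a product, drives the reaction to the left.
The individual effects push in opposite directions; without quantitative information the net direction cannot be determined.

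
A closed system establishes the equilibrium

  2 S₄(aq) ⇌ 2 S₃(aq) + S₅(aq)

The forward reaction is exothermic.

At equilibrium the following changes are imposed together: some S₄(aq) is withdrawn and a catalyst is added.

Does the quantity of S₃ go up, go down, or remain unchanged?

decreases

Removing S₄ (aq), a reactant, drives the reaction to the left.
A catalyst speeds both forward and reverse rates equally; it changes neither Q nor K — no shift from this change.
The net shift is to the left. S₃ is a product, so its amount decreases.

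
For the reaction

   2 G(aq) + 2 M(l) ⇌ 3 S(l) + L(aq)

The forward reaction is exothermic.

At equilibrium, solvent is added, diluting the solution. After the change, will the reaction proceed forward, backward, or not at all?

Dilution lowers every aqueous concentration by the same factor. Δn_aq = 1 − 2 = -1, so the system shifts toward the side with more dissolved moles — to the left.

left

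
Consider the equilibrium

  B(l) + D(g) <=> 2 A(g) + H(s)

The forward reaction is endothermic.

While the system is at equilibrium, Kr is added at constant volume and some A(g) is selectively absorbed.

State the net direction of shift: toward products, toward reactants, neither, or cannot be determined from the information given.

right

At constant volume, adding an inert gas leaves every reacting species' partial pressure unchanged, so Q is unchanged — no shift from this change.
Removing A (g), a product, drives the reaction to the right.
Only the nonzero effect(s) matter; the net shift is to the right.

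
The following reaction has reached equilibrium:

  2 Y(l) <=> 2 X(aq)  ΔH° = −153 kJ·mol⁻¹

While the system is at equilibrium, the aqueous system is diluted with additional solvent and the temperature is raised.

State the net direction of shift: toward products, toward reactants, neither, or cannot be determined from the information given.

cannot be determined

Dilution lowers every aqueous concentration by the same factor. Δn_aq = 2 − 0 = +2, so the system shifts toward the side with more dissolved moles — to the right.
The forward reaction is exothermic. Raising T favours the endothermic direction — shift to the left.
The individual effects push in opposite directions; without quantitative information the net direction cannot be determined.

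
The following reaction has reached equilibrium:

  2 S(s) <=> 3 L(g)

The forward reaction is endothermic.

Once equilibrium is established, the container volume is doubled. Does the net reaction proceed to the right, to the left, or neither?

right

Gas moles: reactants 0, products 3 (Δn_gas = +3). Expansion shifts the system toward the side with more moles of gas — to the right.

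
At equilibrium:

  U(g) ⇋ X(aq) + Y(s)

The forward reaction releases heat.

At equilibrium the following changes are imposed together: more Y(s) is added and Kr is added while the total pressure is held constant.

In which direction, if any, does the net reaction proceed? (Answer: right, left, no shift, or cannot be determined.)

Y is a pure solid; its activity is 1 regardless of amount, so Q is unaffected — no shift from this change.
Adding inert gas at constant total pressure expands the volume and lowers every reacting partial pressure. With Δn_gas = 0 − 1 = -1, Q moves away from K toward the side with fewer gas moles, so the system shifts toward the side with more gas moles — to the left.
Only the nonzero effect(s) matter; the net shift is to the left.

left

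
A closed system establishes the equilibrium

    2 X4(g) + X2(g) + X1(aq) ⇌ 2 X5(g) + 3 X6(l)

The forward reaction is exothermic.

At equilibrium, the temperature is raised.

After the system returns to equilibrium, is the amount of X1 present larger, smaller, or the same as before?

increases

The forward reaction is exothermic. Raising T favours the endothermic direction — shift to the left.
The net shift is to the left. X1 is a reactant, so its amount increases.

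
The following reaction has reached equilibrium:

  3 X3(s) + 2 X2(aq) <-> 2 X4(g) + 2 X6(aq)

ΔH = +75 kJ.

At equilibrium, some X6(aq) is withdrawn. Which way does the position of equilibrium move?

right

Removing X6 (aq), a product, drives the reaction to the right.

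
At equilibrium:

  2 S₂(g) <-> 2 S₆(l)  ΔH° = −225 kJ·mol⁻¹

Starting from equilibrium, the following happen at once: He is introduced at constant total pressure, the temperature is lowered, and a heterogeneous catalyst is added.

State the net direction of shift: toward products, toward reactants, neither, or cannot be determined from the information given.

Adding inert gas at constant total pressure expands the volume and lowers every reacting partial pressure. With Δn_gas = 0 − 2 = -2, Q moves away from K toward the side with fewer gas moles, so the system shifts toward the side with more gas moles — to the left.
The forward reaction is exothermic. Lowering T favours the exothermic direction — shift to the right.
A catalyst speeds both forward and reverse rates equally; it changes neither Q nor K — no shift from this change.
The individual effects push in opposite directions; without quantitative information the net direction cannot be determined.

cannot be determined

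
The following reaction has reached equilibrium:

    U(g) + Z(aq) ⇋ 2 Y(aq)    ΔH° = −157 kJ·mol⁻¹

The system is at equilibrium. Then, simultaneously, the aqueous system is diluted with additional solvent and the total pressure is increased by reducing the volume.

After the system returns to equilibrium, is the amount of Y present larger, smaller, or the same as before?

Dilution lowers every aqueous concentration by the same factor. Δn_aq = 2 − 1 = +1, so the system shifts toward the side with more dissolved moles — to the right.
Gas moles: reactants 1, products 0 (Δn_gas = -1). Compression shifts the system toward the side with fewer moles of gas — to the right.
The net shift is to the right. Y is a product, so its amount increases.

increases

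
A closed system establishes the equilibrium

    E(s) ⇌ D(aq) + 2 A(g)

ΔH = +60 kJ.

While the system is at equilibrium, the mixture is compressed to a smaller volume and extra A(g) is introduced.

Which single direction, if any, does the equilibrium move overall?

Gas moles: reactants 0, products 2 (Δn_gas = +2). Compression shifts the system toward the side with fewer moles of gas — to the left.
Adding A (g), a product, drives the reaction to the left.
All effects act in the same direction — net shift to the left.

left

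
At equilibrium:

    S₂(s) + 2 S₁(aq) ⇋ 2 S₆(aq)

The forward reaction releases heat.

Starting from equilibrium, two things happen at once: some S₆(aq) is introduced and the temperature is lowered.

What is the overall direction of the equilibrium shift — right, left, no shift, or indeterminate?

Adding S₆ (aq), a product, drives the reaction to the left.
The forward reaction is exothermic. Lowering T favours the exothermic direction — shift to the right.
The individual effects push in opposite directions; without quantitative information the net direction cannot be determined.

cannot be determined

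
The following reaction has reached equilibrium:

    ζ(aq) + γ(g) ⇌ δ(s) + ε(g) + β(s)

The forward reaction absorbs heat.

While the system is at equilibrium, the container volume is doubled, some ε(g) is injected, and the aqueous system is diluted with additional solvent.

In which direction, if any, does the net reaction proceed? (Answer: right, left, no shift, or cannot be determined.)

Gas moles: reactants 1, products 1. Δn_gas = 0, so a volume change leaves Q equal to K — no shift from this change.
Adding ε (g), a product, drives the reaction to the left.
Dilution lowers every aqueous concentration by the same factor. Δn_aq = 0 − 1 = -1, so the system shifts toward the side with more dissolved moles — to the left.
Only the nonzero effect(s) matter; the net shift is to the left.

left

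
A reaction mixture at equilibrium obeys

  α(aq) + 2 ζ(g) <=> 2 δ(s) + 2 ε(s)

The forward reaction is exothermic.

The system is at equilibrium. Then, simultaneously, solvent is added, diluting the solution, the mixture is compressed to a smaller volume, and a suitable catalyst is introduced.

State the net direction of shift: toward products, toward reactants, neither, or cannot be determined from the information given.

cannot be determined

Dilution lowers every aqueous concentration by the same factor. Δn_aq = 0 − 1 = -1, so the system shifts toward the side with more dissolved moles — to the left.
Gas moles: reactants 2, products 0 (Δn_gas = -2). Compression shifts the system toward the side with fewer moles of gas — to the right.
A catalyst speeds both forward and reverse rates equally; it changes neither Q nor K — no shift from this change.
The individual effects push in opposite directions; without quantitative information the net direction cannot be determined.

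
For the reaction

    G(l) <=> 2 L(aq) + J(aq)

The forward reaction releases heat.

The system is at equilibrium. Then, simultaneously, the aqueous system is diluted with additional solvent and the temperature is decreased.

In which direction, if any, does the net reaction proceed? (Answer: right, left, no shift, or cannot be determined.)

Dilution lowers every aqueous concentration by the same factor. Δn_aq = 3 − 0 = +3, so the system shifts toward the side with more dissolved moles — to the right.
The forward reaction is exothermic. Lowering T favours the exothermic direction — shift to the right.
All effects act in the same direction — net shift to the right.

right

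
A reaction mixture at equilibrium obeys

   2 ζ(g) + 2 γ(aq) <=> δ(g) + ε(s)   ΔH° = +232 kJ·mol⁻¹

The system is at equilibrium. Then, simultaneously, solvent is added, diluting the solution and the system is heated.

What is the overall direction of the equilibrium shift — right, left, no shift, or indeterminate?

cannot be determined

Dilution lowers every aqueous concentration by the same factor. Δn_aq = 0 − 2 = -2, so the system shifts toward the side with more dissolved moles — to the left.
The forward reaction is endothermic. Raising T favours the endothermic direction — shift to the right.
The individual effects push in opposite directions; without quantitative information the net direction cannot be determined.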